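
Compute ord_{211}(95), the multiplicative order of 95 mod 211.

ord(95) | φ(211) = 211 − 1 = 210 = 2 · 3 · 5 · 7.
Divisors of 210: 1, 2, 3, 5, 6, 7, 10, 14, 15, 21, 30, 35, 42, 70, 105, 210.
Check 95^d mod 211 for each divisor in increasing order:
95^1 ≡ 95
95^2 ≡ 163
95^3 ≡ 82
95^5 ≡ 73
95^6 ≡ 183
95^7 ≡ 83
95^10 ≡ 54
95^14 ≡ 137
95^15 ≡ 144
95^21 ≡ 188
95^30 ≡ 58
95^35 ≡ 14
95^42 ≡ 107
95^70 ≡ 196
95^105 ≡ 1
Hence ord(95) = 105.

105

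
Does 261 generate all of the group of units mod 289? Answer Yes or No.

Yes

φ(289) = φ(17^2) = 17·(17−1) = 272 = 2^4 · 17.
It suffices to check that the order of 261 is not a proper divisor of 272: compute 261^(272/q) for q ∈ {2, 17}.
261^136 ≡ 288 (mod 289)  [q = 2: ≢ 1 ✓]
261^16 ≡ 205 (mod 289)  [q = 17: ≢ 1 ✓]
None equal 1, so ord_289(261) = 272: 261 is a primitive root.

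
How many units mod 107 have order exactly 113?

φ(107) = 107 − 1 = 106 = 2 · 53.
(Z/107Z)^× is cyclic (|G| = 106); a cyclic group of order m has exactly φ(d) elements of each order d | m, and none otherwise.
113 does not divide 106, so no element of (Z/107Z)^× has order 113.

0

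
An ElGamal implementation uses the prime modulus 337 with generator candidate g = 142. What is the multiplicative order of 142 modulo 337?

112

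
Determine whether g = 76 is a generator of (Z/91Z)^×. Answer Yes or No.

No

91 = 7 · 13 is a product of two distinct odd primes, so (Z/91Z)^× ≅ (Z/7Z)^× × (Z/13Z)^× is not cyclic.
No primitive root modulo 91 exists; in particular 76 is not one.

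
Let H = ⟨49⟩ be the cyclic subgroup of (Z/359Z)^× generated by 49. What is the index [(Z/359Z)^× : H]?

Since 49 ∈ (Z/359Z)^×, its order divides φ(359) = 359 − 1 = 358 = 2 · 179.
Divisors of 358: 1, 2, 179, 358.
Compute 49^d (mod 359) for the divisors d until we hit 1:
49^1 ≡ 49 (mod 359)
49^2 ≡ 247 (mod 359)
49^179 ≡ 1 (mod 359) ✓
Thus |⟨49⟩| = ord(49) = 179.
The index is φ(359) / ord(49) = 358 / 179 = 2.

2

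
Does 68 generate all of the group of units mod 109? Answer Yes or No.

No

φ(109) = 109 − 1 = 108 = 2^2 · 3^3.
Test 68^(108/q) mod 109 for each prime factor q of 108:
68^54 ≡ 108 (mod 109)  [q = 2: ≢ 1 ✓]
68^36 ≡ 1 (mod 109)  [q = 3: ≡ 1 ✗]
68^36 ≡ 1 shows ord(68) | 36, strictly less than φ(109); not a primitive root.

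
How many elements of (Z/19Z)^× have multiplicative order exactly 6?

2

φ(19) = 19 − 1 = 18 = 2 · 3^2.
In a cyclic group of order 18, there are φ(d) elements of order d for each divisor d of 18, and zero for non-divisors.
6 = 2 · 3 divides 18, and φ(6) = 2.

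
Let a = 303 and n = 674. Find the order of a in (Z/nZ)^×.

By Lagrange's theorem, ord_674(303) divides φ(674) = φ(2)·φ(337) = 1·336 = 336 = 2^4 · 3 · 7.
Divisors of 336: 1, 2, 3, 4, 6, 7, 8, 12, 14, 16, 21, 24, 28, 42, 48, 56, 84, 112, 168, 336.
Evaluate successive powers at the divisors of 336:
303^1 ≡ 303
303^2 ≡ 145
303^3 ≡ 125
303^4 ≡ 131
303^6 ≡ 123
303^7 ≡ 199
303^8 ≡ 311
303^12 ≡ 301
303^14 ≡ 509
303^16 ≡ 339
303^21 ≡ 191
303^24 ≡ 285
303^28 ≡ 265
303^42 ≡ 85
303^48 ≡ 345
303^56 ≡ 129
303^84 ≡ 485
303^112 ≡ 465
303^168 ≡ 673
303^336 ≡ 1
Therefore the multiplicative order of 303 modulo 674 is 336.

336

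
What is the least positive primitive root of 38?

φ(38) = φ(2)·φ(19) = 1·18 = 18 = 2 · 3^2.
g is a primitive root iff g^(18/q) ≢ 1 (mod 38) for each prime q ∈ {2, 3}.
g = 2: gcd(2, 38) = 2 > 1, not a unit — skip.
g = 3: 3^9 ≡ 37; 3^6 ≡ 7 — none is 1, so 3 is a primitive root.
The smallest primitive root modulo 38 is 3.

3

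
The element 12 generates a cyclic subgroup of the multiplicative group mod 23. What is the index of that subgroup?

2

By Lagrange's theorem, ord_23(12) divides φ(23) = 23 − 1 = 22 = 2 · 11.
Divisors of 22: 1, 2, 11, 22.
Test each divisor d:
12^1 ≡ 12 (mod 23)
12^2 ≡ 6 (mod 23)
12^11 ≡ 1 (mod 23) ✓
Thus |⟨12⟩| = ord(12) = 11.
[(Z/23Z)^× : ⟨12⟩] = 22/11 = 2.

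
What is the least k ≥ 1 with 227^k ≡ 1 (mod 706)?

352

ord(227) | φ(706) = φ(2)·φ(353) = 1·352 = 352 = 2^5 · 11.
Divisors of 352: 1, 2, 4, 8, 11, 16, 22, 32, 44, 88, 176, 352.
Check 227^d mod 706 for each divisor in increasing order:
227^1 ≡ 227 (mod 706)
227^2 ≡ 697 (mod 706)
227^4 ≡ 81 (mod 706)
227^8 ≡ 207 (mod 706)
227^11 ≡ 699 (mod 706)
227^16 ≡ 489 (mod 706)
227^22 ≡ 49 (mod 706)
227^32 ≡ 493 (mod 706)
227^44 ≡ 283 (mod 706)
227^88 ≡ 311 (mod 706)
227^176 ≡ 705 (mod 706)
227^352 ≡ 1 (mod 706) ✓
Hence ord(227) = 352.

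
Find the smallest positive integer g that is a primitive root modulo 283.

3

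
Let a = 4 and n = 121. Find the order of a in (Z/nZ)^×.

55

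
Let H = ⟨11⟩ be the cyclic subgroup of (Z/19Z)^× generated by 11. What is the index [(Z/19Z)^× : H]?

6

ord(11) | φ(19) = 19 − 1 = 18 = 2 · 3^2.
Divisors of 18: 1, 2, 3, 6, 9, 18.
Evaluate successive powers at the divisors of 18:
11^1 ≡ 11 (mod 19)
11^2 ≡ 7 (mod 19)
11^3 ≡ 1 (mod 19) ✓
The order of 11 is 3, so the subgroup it generates has 3 elements.
[(Z/19Z)^× : ⟨11⟩] = 18/3 = 6.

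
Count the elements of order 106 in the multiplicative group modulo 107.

φ(107) = 107 − 1 = 106 = 2 · 53.
(Z/107Z)^× is cyclic (|G| = 106); a cyclic group of order m has exactly φ(d) elements of each order d | m, and none otherwise.
106 = 2 · 53 divides 106, and φ(106) = 52.

52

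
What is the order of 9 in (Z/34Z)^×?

8

ord(9) | φ(34) = φ(2)·φ(17) = 1·16 = 16 = 2^4.
Divisors of 16: 1, 2, 4, 8, 16.
Test each divisor d:
9^1 ≡ 9 (mod 34)
9^2 ≡ 13 (mod 34)
9^4 ≡ 33 (mod 34)
9^8 ≡ 1 (mod 34) ✓
Hence ord(9) = 8.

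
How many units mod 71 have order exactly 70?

φ(71) = 71 − 1 = 70 = 2 · 5 · 7.
In a cyclic group of order 70, there are φ(d) elements of order d for each divisor d of 70, and zero for non-divisors.
70 = 2 · 5 · 7 divides 70, and φ(70) = 24.

24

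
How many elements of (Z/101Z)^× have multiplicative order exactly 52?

φ(101) = 101 − 1 = 100 = 2^2 · 5^2.
In a cyclic group of order 100, there are φ(d) elements of order d for each divisor d of 100, and zero for non-divisors.
Since 52 ∤ 100, the count is 0.

0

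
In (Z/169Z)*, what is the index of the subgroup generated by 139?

ord(139) | φ(169) = φ(13^2) = 13·(13−1) = 156 = 2^2 · 3 · 13.
Divisors of 156: 1, 2, 3, 4, 6, 12, 13, 26, 39, 52, 78, 156.
Check 139^d mod 169 for each divisor in increasing order:
139^1 ≡ 139 (mod 169)
139^2 ≡ 55 (mod 169)
139^3 ≡ 40 (mod 169)
139^4 ≡ 152 (mod 169)
139^6 ≡ 79 (mod 169)
139^12 ≡ 157 (mod 169)
139^13 ≡ 22 (mod 169)
139^26 ≡ 146 (mod 169)
139^39 ≡ 1 (mod 169) ✓
So ord_169(139) = 39, hence |⟨139⟩| = 39.
Index = |(Z/169Z)^×| / |⟨139⟩| = 156 / 39 = 4.

4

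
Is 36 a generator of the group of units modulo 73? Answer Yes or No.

φ(73) = 73 − 1 = 72 = 2^3 · 3^2.
36 is a primitive root mod 73 iff 36^(φ(73)/q) ≢ 1 for every prime q | φ(73), i.e. q ∈ {2, 3}.
36^36 ≡ 1 (mod 73)  [q = 2: ≡ 1 ✗]
36^24 ≡ 8 (mod 73)  [q = 3: ≢ 1 ✓]
The check at q = 2 fails, so 36 generates a proper subgroup.

No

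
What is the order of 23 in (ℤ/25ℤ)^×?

20

The order of 23 must divide φ(25) = φ(5^2) = 5·(5−1) = 20 = 2^2 · 5.
Divisors of 20: 1, 2, 4, 5, 10, 20.
Check 23^d mod 25 for each divisor in increasing order:
23^1 ≡ 23 (mod 25)
23^2 ≡ 4 (mod 25)
23^4 ≡ 16 (mod 25)
23^5 ≡ 18 (mod 25)
23^10 ≡ 24 (mod 25)
23^20 ≡ 1 (mod 25) ✓
Hence ord(23) = 20.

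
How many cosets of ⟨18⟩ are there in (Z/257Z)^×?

The order of 18 must divide φ(257) = 257 − 1 = 256 = 2^8.
Divisors of 256: 1, 2, 4, 8, 16, 32, 64, 128, 256.
Check 18^d mod 257 for each divisor in increasing order:
18^1 ≡ 18 (mod 257)
18^2 ≡ 67 (mod 257)
18^4 ≡ 120 (mod 257)
18^8 ≡ 8 (mod 257)
18^16 ≡ 64 (mod 257)
18^32 ≡ 241 (mod 257)
18^64 ≡ 256 (mod 257)
18^128 ≡ 1 (mod 257) ✓
So ord_257(18) = 128, hence |⟨18⟩| = 128.
The index is φ(257) / ord(18) = 256 / 128 = 2.

2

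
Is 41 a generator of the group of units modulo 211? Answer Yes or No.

φ(211) = 211 − 1 = 210 = 2 · 3 · 5 · 7.
An element g generates (Z/211Z)^× iff g^(210/q) ≢ 1 (mod 211) for each prime q ∈ {2, 3, 5, 7}.
41^105 ≡ 210 (mod 211)  [q = 2: ≢ 1 ✓]
41^70 ≡ 14 (mod 211)  [q = 3: ≢ 1 ✓]
41^42 ≡ 55 (mod 211)  [q = 5: ≢ 1 ✓]
41^30 ≡ 144 (mod 211)  [q = 7: ≢ 1 ✓]
Every test exponent gives a nontrivial residue, hence 41 generates the full group.

Yes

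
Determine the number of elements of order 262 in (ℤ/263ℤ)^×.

130

φ(263) = 263 − 1 = 262 = 2 · 131.
In a cyclic group of order 262, there are φ(d) elements of order d for each divisor d of 262, and zero for non-divisors.
262 = 2 · 131 divides 262, and φ(262) = 130.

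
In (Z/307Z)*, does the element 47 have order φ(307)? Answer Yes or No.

Yes

φ(307) = 307 − 1 = 306 = 2 · 3^2 · 17.
An element g generates (Z/307Z)^× iff g^(306/q) ≢ 1 (mod 307) for each prime q ∈ {2, 3, 17}.
47^153 ≡ 306 (mod 307)  [q = 2: ≢ 1 ✓]
47^102 ≡ 17 (mod 307)  [q = 3: ≢ 1 ✓]
47^18 ≡ 272 (mod 307)  [q = 17: ≢ 1 ✓]
All checks pass, so 47 has order 306 and is a primitive root modulo 307.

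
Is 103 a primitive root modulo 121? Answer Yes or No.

φ(121) = φ(11^2) = 11·(11−1) = 110 = 2 · 5 · 11.
103 is a primitive root mod 121 iff 103^(φ(121)/q) ≢ 1 for every prime q | φ(121), i.e. q ∈ {2, 5, 11}.
103^55 ≡ 1 (mod 121)  [q = 2: ≡ 1 ✗]
103^22 ≡ 27 (mod 121)  [q = 5: ≢ 1 ✓]
103^10 ≡ 56 (mod 121)  [q = 11: ≢ 1 ✓]
103^55 ≡ 1 shows ord(103) | 55, strictly less than φ(121); not a primitive root.

No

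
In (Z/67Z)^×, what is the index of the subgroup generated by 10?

2

The order of 10 must divide φ(67) = 67 − 1 = 66 = 2 · 3 · 11.
Divisors of 66: 1, 2, 3, 6, 11, 22, 33, 66.
Evaluate successive powers at the divisors of 66:
10^1 ≡ 10 (mod 67)
10^2 ≡ 33 (mod 67)
10^3 ≡ 62 (mod 67)
10^6 ≡ 25 (mod 67)
10^11 ≡ 29 (mod 67)
10^22 ≡ 37 (mod 67)
10^33 ≡ 1 (mod 67) ✓
Thus |⟨10⟩| = ord(10) = 33.
Index = |(Z/67Z)^×| / |⟨10⟩| = 66 / 33 = 2.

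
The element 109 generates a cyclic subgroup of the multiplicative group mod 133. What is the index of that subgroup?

6

The order of 109 must divide φ(133) = φ(7·19) = (7−1)·(19−1) = 6·18 = 108 = 2^2 · 3^3.
Divisors of 108: 1, 2, 3, 4, 6, 9, 12, 18, 27, 36, 54, 108.
Test each divisor d:
109^1 ≡ 109 (mod 133)
109^2 ≡ 44 (mod 133)
109^3 ≡ 8 (mod 133)
109^4 ≡ 74 (mod 133)
109^6 ≡ 64 (mod 133)
109^9 ≡ 113 (mod 133)
109^12 ≡ 106 (mod 133)
109^18 ≡ 1 (mod 133) ✓
So ord_133(109) = 18, hence |⟨109⟩| = 18.
The index is φ(133) / ord(109) = 108 / 18 = 6.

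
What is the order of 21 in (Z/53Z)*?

52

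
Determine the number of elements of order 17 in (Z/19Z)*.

φ(19) = 19 − 1 = 18 = 2 · 3^2.
(Z/19Z)^× is cyclic (|G| = 18); a cyclic group of order m has exactly φ(d) elements of each order d | m, and none otherwise.
Here 18 is not a multiple of 17, so there are no elements of order 17.

0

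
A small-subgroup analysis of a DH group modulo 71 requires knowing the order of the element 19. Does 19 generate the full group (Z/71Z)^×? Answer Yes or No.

No

φ(71) = 71 − 1 = 70 = 2 · 5 · 7.
It suffices to check that the order of 19 is not a proper divisor of 70: compute 19^(70/q) for q ∈ {2, 5, 7}.
19^35 ≡ 1 (mod 71)  [q = 2: ≡ 1 ✗]
19^14 ≡ 54 (mod 71)  [q = 5: ≢ 1 ✓]
19^10 ≡ 37 (mod 71)  [q = 7: ≢ 1 ✓]
19^35 ≡ 1 shows ord(19) | 35, strictly less than φ(71); not a primitive root.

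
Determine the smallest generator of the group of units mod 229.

6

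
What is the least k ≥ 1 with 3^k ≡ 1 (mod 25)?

20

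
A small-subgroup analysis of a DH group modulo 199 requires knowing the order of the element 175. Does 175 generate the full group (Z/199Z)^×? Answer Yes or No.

No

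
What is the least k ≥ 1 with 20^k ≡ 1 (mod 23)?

22

The order of 20 must divide φ(23) = 23 − 1 = 22 = 2 · 11.
Divisors of 22: 1, 2, 11, 22.
Compute 20^d (mod 23) for the divisors d until we hit 1:
20^1 ≡ 20
20^2 ≡ 9
20^11 ≡ 22
20^22 ≡ 1
Hence ord(20) = 22.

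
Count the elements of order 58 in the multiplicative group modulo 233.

φ(233) = 233 − 1 = 232 = 2^3 · 29.
(Z/233Z)^× is cyclic (|G| = 232); a cyclic group of order m has exactly φ(d) elements of each order d | m, and none otherwise.
58 = 2 · 29 divides 232, and φ(58) = 28.

28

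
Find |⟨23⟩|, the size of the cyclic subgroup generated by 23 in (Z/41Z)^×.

The order of 23 must divide φ(41) = 41 − 1 = 40 = 2^3 · 5.
Divisors of 40: 1, 2, 4, 5, 8, 10, 20, 40.
Evaluate successive powers at the divisors of 40:
23^1 ≡ 23
23^2 ≡ 37
23^4 ≡ 16
23^5 ≡ 40
23^8 ≡ 10
23^10 ≡ 1
Hence ord(23) = 10.

10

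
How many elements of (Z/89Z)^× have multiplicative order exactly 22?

10

φ(89) = 89 − 1 = 88 = 2^3 · 11.
Since (Z/89Z)^× is cyclic of order 88, the number of elements of order d is φ(d) when d | 88 and 0 otherwise.
22 = 2 · 11 divides 88, and φ(22) = 10.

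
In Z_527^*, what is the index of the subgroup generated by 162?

Since 162 ∈ (Z/527Z)^×, its order divides φ(527) = φ(17·31) = (17−1)·(31−1) = 16·30 = 480 = 2^5 · 3 · 5.
Divisors of 480: 1, 2, 3, 4, 5, 6, 8, 10, 12, 15, 16, 20, 24, 30, 32, 40, 48, 60, 80, 96, 120, 160, 240, 480.
Evaluate successive powers at the divisors of 480:
162^1 ≡ 162 (mod 527)
162^2 ≡ 421 (mod 527)
162^3 ≡ 219 (mod 527)
162^4 ≡ 169 (mod 527)
162^5 ≡ 501 (mod 527)
162^6 ≡ 4 (mod 527)
162^8 ≡ 103 (mod 527)
162^10 ≡ 149 (mod 527)
162^12 ≡ 16 (mod 527)
162^15 ≡ 342 (mod 527)
162^16 ≡ 69 (mod 527)
162^20 ≡ 67 (mod 527)
162^24 ≡ 256 (mod 527)
162^30 ≡ 497 (mod 527)
162^32 ≡ 18 (mod 527)
162^40 ≡ 273 (mod 527)
162^48 ≡ 188 (mod 527)
162^60 ≡ 373 (mod 527)
162^80 ≡ 222 (mod 527)
162^96 ≡ 35 (mod 527)
162^120 ≡ 1 (mod 527) ✓
Thus |⟨162⟩| = ord(162) = 120.
[(Z/527Z)^× : ⟨162⟩] = 480/120 = 4.

4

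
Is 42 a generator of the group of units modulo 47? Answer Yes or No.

No

φ(47) = 47 − 1 = 46 = 2 · 23.
42 is a primitive root mod 47 iff 42^(φ(47)/q) ≢ 1 for every prime q | φ(47), i.e. q ∈ {2, 23}.
42^23 ≡ 1 (mod 47)  [q = 2: ≡ 1 ✗]
42^2 ≡ 25 (mod 47)  [q = 23: ≢ 1 ✓]
42^23 ≡ 1 shows ord(42) | 23, strictly less than φ(47); not a primitive root.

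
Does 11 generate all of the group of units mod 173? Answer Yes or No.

Yes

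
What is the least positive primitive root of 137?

φ(137) = 137 − 1 = 136 = 2^3 · 17.
Test candidates g = 2, 3, … against the prime factors q ∈ {2, 17} of φ(137): g is a generator iff g^(136/q) ≢ 1 for every such q.
g = 2: 2^68 ≡ 1 — hits 1, so not a primitive root.
g = 3: 3^68 ≡ 136; 3^8 ≡ 122 — none is 1, so 3 is a primitive root.
Hence the least primitive root of 137 is 3.

3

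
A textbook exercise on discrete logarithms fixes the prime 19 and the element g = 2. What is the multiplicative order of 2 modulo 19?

By Lagrange's theorem, ord_19(2) divides φ(19) = 19 − 1 = 18 = 2 · 3^2.
Divisors of 18: 1, 2, 3, 6, 9, 18.
Evaluate successive powers at the divisors of 18:
2^1 ≡ 2 (mod 19)
2^2 ≡ 4 (mod 19)
2^3 ≡ 8 (mod 19)
2^6 ≡ 7 (mod 19)
2^9 ≡ 18 (mod 19)
2^18 ≡ 1 (mod 19) ✓
So ord_19(2) = 18.

18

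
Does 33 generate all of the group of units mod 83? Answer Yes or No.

No

φ(83) = 83 − 1 = 82 = 2 · 41.
33 is a primitive root mod 83 iff 33^(φ(83)/q) ≢ 1 for every prime q | φ(83), i.e. q ∈ {2, 41}.
33^41 ≡ 1 (mod 83)  [q = 2: ≡ 1 ✗]
33^2 ≡ 10 (mod 83)  [q = 41: ≢ 1 ✓]
The check at q = 2 fails, so 33 generates a proper subgroup.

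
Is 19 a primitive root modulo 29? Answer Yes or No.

Yes

φ(29) = 29 − 1 = 28 = 2^2 · 7.
Test 19^(28/q) mod 29 for each prime factor q of 28:
19^14 ≡ 28 (mod 29)  [q = 2: ≢ 1 ✓]
19^4 ≡ 24 (mod 29)  [q = 7: ≢ 1 ✓]
None equal 1, so ord_29(19) = 28: 19 is a primitive root.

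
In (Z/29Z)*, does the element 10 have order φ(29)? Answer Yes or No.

Yes

φ(29) = 29 − 1 = 28 = 2^2 · 7.
Test 10^(28/q) mod 29 for each prime factor q of 28:
10^14 ≡ 28 (mod 29)  [q = 2: ≢ 1 ✓]
10^4 ≡ 24 (mod 29)  [q = 7: ≢ 1 ✓]
None equal 1, so ord_29(10) = 28: 10 is a primitive root.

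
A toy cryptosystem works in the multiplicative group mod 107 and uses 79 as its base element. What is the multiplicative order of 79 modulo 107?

53

ord(79) | φ(107) = 107 − 1 = 106 = 2 · 53.
Divisors of 106: 1, 2, 53, 106.
Test each divisor d:
79^1 ≡ 79
79^2 ≡ 35
79^53 ≡ 1
So ord_107(79) = 53.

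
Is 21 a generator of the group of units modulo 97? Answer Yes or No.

Yes

φ(97) = 97 − 1 = 96 = 2^5 · 3.
21 is a primitive root mod 97 iff 21^(φ(97)/q) ≢ 1 for every prime q | φ(97), i.e. q ∈ {2, 3}.
21^48 ≡ 96 (mod 97)  [q = 2: ≢ 1 ✓]
21^32 ≡ 61 (mod 97)  [q = 3: ≢ 1 ✓]
Every test exponent gives a nontrivial residue, hence 21 generates the full group.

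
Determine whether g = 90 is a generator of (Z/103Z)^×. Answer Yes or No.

φ(103) = 103 − 1 = 102 = 2 · 3 · 17.
90 is a primitive root mod 103 iff 90^(φ(103)/q) ≢ 1 for every prime q | φ(103), i.e. q ∈ {2, 3, 17}.
90^51 ≡ 102 (mod 103)  [q = 2: ≢ 1 ✓]
90^34 ≡ 1 (mod 103)  [q = 3: ≡ 1 ✗]
90^6 ≡ 23 (mod 103)  [q = 17: ≢ 1 ✓]
The check at q = 3 fails, so 90 generates a proper subgroup.

No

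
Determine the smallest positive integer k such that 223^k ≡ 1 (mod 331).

33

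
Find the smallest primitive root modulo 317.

φ(317) = 317 − 1 = 316 = 2^2 · 79.
Test candidates g = 2, 3, … against the prime factors q ∈ {2, 79} of φ(317): g is a generator iff g^(316/q) ≢ 1 for every such q.
g = 2: 2^158 ≡ 316; 2^4 ≡ 16 — none is 1, so 2 is a primitive root.
The smallest primitive root modulo 317 is 2.

2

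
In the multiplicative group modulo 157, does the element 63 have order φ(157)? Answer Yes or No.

Yes

φ(157) = 157 − 1 = 156 = 2^2 · 3 · 13.
63 is a primitive root mod 157 iff 63^(φ(157)/q) ≢ 1 for every prime q | φ(157), i.e. q ∈ {2, 3, 13}.
63^78 ≡ 156 (mod 157)  [q = 2: ≢ 1 ✓]
63^52 ≡ 144 (mod 157)  [q = 3: ≢ 1 ✓]
63^12 ≡ 93 (mod 157)  [q = 13: ≢ 1 ✓]
None equal 1, so ord_157(63) = 156: 63 is a primitive root.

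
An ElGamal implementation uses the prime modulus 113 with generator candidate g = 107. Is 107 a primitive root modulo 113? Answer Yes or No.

φ(113) = 113 − 1 = 112 = 2^4 · 7.
An element g generates (Z/113Z)^× iff g^(112/q) ≢ 1 (mod 113) for each prime q ∈ {2, 7}.
107^56 ≡ 112 (mod 113)  [q = 2: ≢ 1 ✓]
107^16 ≡ 30 (mod 113)  [q = 7: ≢ 1 ✓]
None equal 1, so ord_113(107) = 112: 107 is a primitive root.

Yes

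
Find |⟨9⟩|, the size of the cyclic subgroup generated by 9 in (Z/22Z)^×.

5

By Lagrange's theorem, ord_22(9) divides φ(22) = φ(2)·φ(11) = 1·10 = 10 = 2 · 5.
Divisors of 10: 1, 2, 5, 10.
Check 9^d mod 22 for each divisor in increasing order:
9^1 ≡ 9
9^2 ≡ 15
9^5 ≡ 1
The smallest such exponent is 5, so the order of 9 is 5.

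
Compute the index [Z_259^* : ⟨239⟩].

Since 239 ∈ (Z/259Z)^×, its order divides φ(259) = φ(7·37) = (7−1)·(37−1) = 6·36 = 216 = 2^3 · 3^3.
Divisors of 216: 1, 2, 3, 4, 6, 8, 9, 12, 18, 24, 27, 36, 54, 72, 108, 216.
Evaluate successive powers at the divisors of 216:
239^1 ≡ 239 (mod 259)
239^2 ≡ 141 (mod 259)
239^3 ≡ 29 (mod 259)
239^4 ≡ 197 (mod 259)
239^6 ≡ 64 (mod 259)
239^8 ≡ 218 (mod 259)
239^9 ≡ 43 (mod 259)
239^12 ≡ 211 (mod 259)
239^18 ≡ 36 (mod 259)
239^24 ≡ 232 (mod 259)
239^27 ≡ 253 (mod 259)
239^36 ≡ 1 (mod 259) ✓
So ord_259(239) = 36, hence |⟨239⟩| = 36.
[(Z/259Z)^× : ⟨239⟩] = 216/36 = 6.

6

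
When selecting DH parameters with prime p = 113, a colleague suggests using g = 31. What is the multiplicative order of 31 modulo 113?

56

Since 31 ∈ (Z/113Z)^×, its order divides φ(113) = 113 − 1 = 112 = 2^4 · 7.
Divisors of 112: 1, 2, 4, 7, 8, 14, 16, 28, 56, 112.
Check 31^d mod 113 for each divisor in increasing order:
31^1 ≡ 31
31^2 ≡ 57
31^4 ≡ 85
31^7 ≡ 18
31^8 ≡ 106
31^14 ≡ 98
31^16 ≡ 49
31^28 ≡ 112
31^56 ≡ 1
Hence ord(31) = 56.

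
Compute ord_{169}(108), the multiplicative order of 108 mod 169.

78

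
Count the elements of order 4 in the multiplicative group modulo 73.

φ(73) = 73 − 1 = 72 = 2^3 · 3^2.
In a cyclic group of order 72, there are φ(d) elements of order d for each divisor d of 72, and zero for non-divisors.
4 = 2^2 divides 72, and φ(4) = 2.

2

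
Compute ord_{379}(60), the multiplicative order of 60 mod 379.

378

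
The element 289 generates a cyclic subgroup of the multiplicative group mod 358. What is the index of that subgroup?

ord(289) | φ(358) = φ(2)·φ(179) = 1·178 = 178 = 2 · 89.
Divisors of 178: 1, 2, 89, 178.
Test each divisor d:
289^1 ≡ 289
289^2 ≡ 107
289^89 ≡ 1
The order of 289 is 89, so the subgroup it generates has 89 elements.
Index = |(Z/358Z)^×| / |⟨289⟩| = 178 / 89 = 2.

2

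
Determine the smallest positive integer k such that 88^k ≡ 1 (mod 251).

125

By Lagrange's theorem, ord_251(88) divides φ(251) = 251 − 1 = 250 = 2 · 5^3.
Divisors of 250: 1, 2, 5, 10, 25, 50, 125, 250.
Compute 88^d (mod 251) for the divisors d until we hit 1:
88^1 ≡ 88 (mod 251)
88^2 ≡ 214 (mod 251)
88^5 ≡ 243 (mod 251)
88^10 ≡ 64 (mod 251)
88^25 ≡ 113 (mod 251)
88^50 ≡ 219 (mod 251)
88^125 ≡ 1 (mod 251) ✓
Therefore the multiplicative order of 88 modulo 251 is 125.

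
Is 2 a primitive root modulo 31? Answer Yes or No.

φ(31) = 31 − 1 = 30 = 2 · 3 · 5.
Test 2^(30/q) mod 31 for each prime factor q of 30:
2^15 ≡ 1 (mod 31)  [q = 2: ≡ 1 ✗]
2^10 ≡ 1 (mod 31)  [q = 3: ≡ 1 ✗]
2^6 ≡ 2 (mod 31)  [q = 5: ≢ 1 ✓]
The check at q = 2 fails, so 2 generates a proper subgroup.

No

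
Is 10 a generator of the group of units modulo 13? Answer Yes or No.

No

φ(13) = 13 − 1 = 12 = 2^2 · 3.
It suffices to check that the order of 10 is not a proper divisor of 12: compute 10^(12/q) for q ∈ {2, 3}.
10^6 ≡ 1 (mod 13)  [q = 2: ≡ 1 ✗]
10^4 ≡ 3 (mod 13)  [q = 3: ≢ 1 ✓]
10^6 ≡ 1 shows ord(10) | 6, strictly less than φ(13); not a primitive root.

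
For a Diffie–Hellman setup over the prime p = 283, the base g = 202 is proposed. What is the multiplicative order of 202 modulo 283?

282

By Lagrange's theorem, ord_283(202) divides φ(283) = 283 − 1 = 282 = 2 · 3 · 47.
Divisors of 282: 1, 2, 3, 6, 47, 94, 141, 282.
Check 202^d mod 283 for each divisor in increasing order:
202^1 ≡ 202 (mod 283)
202^2 ≡ 52 (mod 283)
202^3 ≡ 33 (mod 283)
202^6 ≡ 240 (mod 283)
202^47 ≡ 239 (mod 283)
202^94 ≡ 238 (mod 283)
202^141 ≡ 282 (mod 283)
202^282 ≡ 1 (mod 283) ✓
The smallest such exponent is 282, so the order of 202 is 282.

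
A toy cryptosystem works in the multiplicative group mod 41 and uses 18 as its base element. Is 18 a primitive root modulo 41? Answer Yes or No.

No

φ(41) = 41 − 1 = 40 = 2^3 · 5.
18 is a primitive root mod 41 iff 18^(φ(41)/q) ≢ 1 for every prime q | φ(41), i.e. q ∈ {2, 5}.
18^20 ≡ 1 (mod 41)  [q = 2: ≡ 1 ✗]
18^8 ≡ 10 (mod 41)  [q = 5: ≢ 1 ✓]
The check at q = 2 fails, so 18 generates a proper subgroup.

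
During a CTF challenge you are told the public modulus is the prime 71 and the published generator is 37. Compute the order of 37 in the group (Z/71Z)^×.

Since 37 ∈ (Z/71Z)^×, its order divides φ(71) = 71 − 1 = 70 = 2 · 5 · 7.
Divisors of 70: 1, 2, 5, 7, 10, 14, 35, 70.
Evaluate successive powers at the divisors of 70:
37^1 ≡ 37 (mod 71)
37^2 ≡ 20 (mod 71)
37^5 ≡ 32 (mod 71)
37^7 ≡ 1 (mod 71) ✓
So ord_71(37) = 7.

7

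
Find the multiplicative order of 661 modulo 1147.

180

ord(661) | φ(1147) = φ(31·37) = (31−1)·(37−1) = 30·36 = 1080 = 2^3 · 3^3 · 5.
Divisors of 1080: 1, 2, 3, 4, 5, 6, 8, 9, 10, 12, 15, 18, 20, 24, 27, 30, 36, 40, 45, 54, 60, 72, 90, 108, 120, 135, 180, 216, 270, 360, 540, 1080.
Compute 661^d (mod 1147) for the divisors d until we hit 1:
661^1 ≡ 661
661^2 ≡ 1061
661^3 ≡ 504
661^4 ≡ 514
661^5 ≡ 242
661^6 ≡ 529
661^8 ≡ 386
661^9 ≡ 512
661^10 ≡ 67
661^12 ≡ 1120
661^15 ≡ 156
661^18 ≡ 628
661^20 ≡ 1048
661^24 ≡ 729
661^27 ≡ 376
661^30 ≡ 249
661^36 ≡ 963
661^40 ≡ 625
661^45 ≡ 993
661^54 ≡ 295
661^60 ≡ 63
661^72 ≡ 593
661^90 ≡ 776
661^108 ≡ 1000
661^120 ≡ 528
661^135 ≡ 931
661^180 ≡ 1
Hence ord(661) = 180.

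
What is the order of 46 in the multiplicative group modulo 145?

ord(46) | φ(145) = φ(5·29) = (5−1)·(29−1) = 4·28 = 112 = 2^4 · 7.
Divisors of 112: 1, 2, 4, 7, 8, 14, 16, 28, 56, 112.
Evaluate successive powers at the divisors of 112:
46^1 ≡ 46
46^2 ≡ 86
46^4 ≡ 1
So ord_145(46) = 4.

4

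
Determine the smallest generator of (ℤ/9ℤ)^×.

2

φ(9) = φ(3^2) = 3·(3−1) = 6 = 2 · 3.
g is a primitive root iff g^(6/q) ≢ 1 (mod 9) for each prime q ∈ {2, 3}.
g = 2: 2^3 ≡ 8; 2^2 ≡ 4 — none is 1, so 2 is a primitive root.
Hence the least primitive root of 9 is 2.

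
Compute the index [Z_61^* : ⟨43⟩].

1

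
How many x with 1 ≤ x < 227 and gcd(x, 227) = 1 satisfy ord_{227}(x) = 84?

0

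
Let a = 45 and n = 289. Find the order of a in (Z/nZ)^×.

272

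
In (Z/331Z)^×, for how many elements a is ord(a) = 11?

φ(331) = 331 − 1 = 330 = 2 · 3 · 5 · 11.
Since (Z/331Z)^× is cyclic of order 330, the number of elements of order d is φ(d) when d | 330 and 0 otherwise.
11 | 330, and φ(11) = 11 − 1 = 10.

10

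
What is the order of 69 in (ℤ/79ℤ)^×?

26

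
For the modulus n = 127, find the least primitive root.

3

φ(127) = 127 − 1 = 126 = 2 · 3^2 · 7.
g is a primitive root iff g^(126/q) ≢ 1 (mod 127) for each prime q ∈ {2, 3, 7}.
g = 2: 2^63 ≡ 1 — hits 1, so not a primitive root.
g = 3: 3^63 ≡ 126; 3^42 ≡ 107; 3^18 ≡ 4 — none is 1, so 3 is a primitive root.
Hence the least primitive root of 127 is 3.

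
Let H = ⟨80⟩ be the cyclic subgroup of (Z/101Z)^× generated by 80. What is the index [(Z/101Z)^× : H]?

4

By Lagrange's theorem, ord_101(80) divides φ(101) = 101 − 1 = 100 = 2^2 · 5^2.
Divisors of 100: 1, 2, 4, 5, 10, 20, 25, 50, 100.
Check 80^d mod 101 for each divisor in increasing order:
80^1 ≡ 80 (mod 101)
80^2 ≡ 37 (mod 101)
80^4 ≡ 56 (mod 101)
80^5 ≡ 36 (mod 101)
80^10 ≡ 84 (mod 101)
80^20 ≡ 87 (mod 101)
80^25 ≡ 1 (mod 101) ✓
The order of 80 is 25, so the subgroup it generates has 25 elements.
[(Z/101Z)^× : ⟨80⟩] = 100/25 = 4.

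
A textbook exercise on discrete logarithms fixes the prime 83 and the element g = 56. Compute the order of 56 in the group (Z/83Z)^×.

82

By Lagrange's theorem, ord_83(56) divides φ(83) = 83 − 1 = 82 = 2 · 41.
Divisors of 82: 1, 2, 41, 82.
Compute 56^d (mod 83) for the divisors d until we hit 1:
56^1 ≡ 56
56^2 ≡ 65
56^41 ≡ 82
56^82 ≡ 1
Hence ord(56) = 82.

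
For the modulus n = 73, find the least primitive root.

5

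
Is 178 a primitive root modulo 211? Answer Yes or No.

φ(211) = 211 − 1 = 210 = 2 · 3 · 5 · 7.
Test 178^(210/q) mod 211 for each prime factor q of 210:
178^105 ≡ 1 (mod 211)  [q = 2: ≡ 1 ✗]
178^70 ≡ 196 (mod 211)  [q = 3: ≢ 1 ✓]
178^42 ≡ 1 (mod 211)  [q = 5: ≡ 1 ✗]
178^30 ≡ 123 (mod 211)  [q = 7: ≢ 1 ✓]
The check at q = 2 fails, so 178 generates a proper subgroup.

No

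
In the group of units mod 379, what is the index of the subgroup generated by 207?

The order of 207 must divide φ(379) = 379 − 1 = 378 = 2 · 3^3 · 7.
Divisors of 378: 1, 2, 3, 6, 7, 9, 14, 18, 21, 27, 42, 54, 63, 126, 189, 378.
Compute 207^d (mod 379) for the divisors d until we hit 1:
207^1 ≡ 207 (mod 379)
207^2 ≡ 22 (mod 379)
207^3 ≡ 6 (mod 379)
207^6 ≡ 36 (mod 379)
207^7 ≡ 251 (mod 379)
207^9 ≡ 216 (mod 379)
207^14 ≡ 87 (mod 379)
207^18 ≡ 39 (mod 379)
207^21 ≡ 234 (mod 379)
207^27 ≡ 86 (mod 379)
207^42 ≡ 180 (mod 379)
207^54 ≡ 195 (mod 379)
207^63 ≡ 51 (mod 379)
207^126 ≡ 327 (mod 379)
207^189 ≡ 1 (mod 379) ✓
So ord_379(207) = 189, hence |⟨207⟩| = 189.
[(Z/379Z)^× : ⟨207⟩] = 378/189 = 2.

2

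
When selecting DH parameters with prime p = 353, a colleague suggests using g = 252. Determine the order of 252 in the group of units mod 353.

32

Since 252 ∈ (Z/353Z)^×, its order divides φ(353) = 353 − 1 = 352 = 2^5 · 11.
Divisors of 352: 1, 2, 4, 8, 11, 16, 22, 32, 44, 88, 176, 352.
Check 252^d mod 353 for each divisor in increasing order:
252^1 ≡ 252
252^2 ≡ 317
252^4 ≡ 237
252^8 ≡ 42
252^11 ≡ 216
252^16 ≡ 352
252^22 ≡ 60
252^32 ≡ 1
The smallest such exponent is 32, so the order of 252 is 32.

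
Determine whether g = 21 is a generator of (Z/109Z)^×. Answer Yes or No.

No

φ(109) = 109 − 1 = 108 = 2^2 · 3^3.
21 is a primitive root mod 109 iff 21^(φ(109)/q) ≢ 1 for every prime q | φ(109), i.e. q ∈ {2, 3}.
21^54 ≡ 1 (mod 109)  [q = 2: ≡ 1 ✗]
21^36 ≡ 45 (mod 109)  [q = 3: ≢ 1 ✓]
The check at q = 2 fails, so 21 generates a proper subgroup.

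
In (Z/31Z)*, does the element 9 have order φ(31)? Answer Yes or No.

φ(31) = 31 − 1 = 30 = 2 · 3 · 5.
Test 9^(30/q) mod 31 for each prime factor q of 30:
9^15 ≡ 1 (mod 31)  [q = 2: ≡ 1 ✗]
9^10 ≡ 5 (mod 31)  [q = 3: ≢ 1 ✓]
9^6 ≡ 8 (mod 31)  [q = 5: ≢ 1 ✓]
Since 9^15 ≡ 1, the order of 9 divides 15 < 30, so 9 is not a primitive root.

No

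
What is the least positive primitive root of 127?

φ(127) = 127 − 1 = 126 = 2 · 3^2 · 7.
g is a primitive root iff g^(126/q) ≢ 1 (mod 127) for each prime q ∈ {2, 3, 7}.
g = 2: 2^63 ≡ 1 — hits 1, so not a primitive root.
g = 3: 3^63 ≡ 126; 3^42 ≡ 107; 3^18 ≡ 4 — none is 1, so 3 is a primitive root.
Hence the least primitive root of 127 is 3.

3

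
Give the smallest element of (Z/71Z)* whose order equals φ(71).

7

φ(71) = 71 − 1 = 70 = 2 · 5 · 7.
g is a primitive root iff g^(70/q) ≢ 1 (mod 71) for each prime q ∈ {2, 5, 7}.
g = 2: 2^35 ≡ 1 — hits 1, so not a primitive root.
g = 3: 3^35 ≡ 1 — hits 1, so not a primitive root.
g = 4: 4^35 ≡ 1 — hits 1, so not a primitive root.
g = 5: 5^35 ≡ 1 — hits 1, so not a primitive root.
g = 6: 6^35 ≡ 1 — hits 1, so not a primitive root.
g = 7: 7^35 ≡ 70; 7^14 ≡ 54; 7^10 ≡ 45 — none is 1, so 7 is a primitive root.
So 7 is the smallest generator of (Z/71Z)^×.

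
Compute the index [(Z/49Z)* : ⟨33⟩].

1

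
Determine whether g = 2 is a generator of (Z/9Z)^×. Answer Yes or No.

φ(9) = φ(3^2) = 3·(3−1) = 6 = 2 · 3.
2 is a primitive root mod 9 iff 2^(φ(9)/q) ≢ 1 for every prime q | φ(9), i.e. q ∈ {2, 3}.
2^3 ≡ 8 (mod 9)  [q = 2: ≢ 1 ✓]
2^2 ≡ 4 (mod 9)  [q = 3: ≢ 1 ✓]
All checks pass, so 2 has order 6 and is a primitive root modulo 9.

Yes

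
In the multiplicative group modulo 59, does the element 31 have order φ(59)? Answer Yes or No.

φ(59) = 59 − 1 = 58 = 2 · 29.
31 is a primitive root mod 59 iff 31^(φ(59)/q) ≢ 1 for every prime q | φ(59), i.e. q ∈ {2, 29}.
31^29 ≡ 58 (mod 59)  [q = 2: ≢ 1 ✓]
31^2 ≡ 17 (mod 59)  [q = 29: ≢ 1 ✓]
None equal 1, so ord_59(31) = 58: 31 is a primitive root.

Yes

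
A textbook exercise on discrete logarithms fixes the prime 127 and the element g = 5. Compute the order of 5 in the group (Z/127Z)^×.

42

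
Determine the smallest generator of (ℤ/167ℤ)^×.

φ(167) = 167 − 1 = 166 = 2 · 83.
Test candidates g = 2, 3, … against the prime factors q ∈ {2, 83} of φ(167): g is a generator iff g^(166/q) ≢ 1 for every such q.
g = 2: 2^83 ≡ 1 — hits 1, so not a primitive root.
g = 3: 3^83 ≡ 1 — hits 1, so not a primitive root.
g = 4: 4^83 ≡ 1 — hits 1, so not a primitive root.
g = 5: 5^83 ≡ 166; 5^2 ≡ 25 — none is 1, so 5 is a primitive root.
Hence the least primitive root of 167 is 5.

5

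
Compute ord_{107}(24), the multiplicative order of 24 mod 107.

106

Since 24 ∈ (Z/107Z)^×, its order divides φ(107) = 107 − 1 = 106 = 2 · 53.
Divisors of 106: 1, 2, 53, 106.
Compute 24^d (mod 107) for the divisors d until we hit 1:
24^1 ≡ 24 (mod 107)
24^2 ≡ 41 (mod 107)
24^53 ≡ 106 (mod 107)
24^106 ≡ 1 (mod 107) ✓
So ord_107(24) = 106.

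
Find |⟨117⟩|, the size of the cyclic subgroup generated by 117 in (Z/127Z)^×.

ord(117) | φ(127) = 127 − 1 = 126 = 2 · 3^2 · 7.
Divisors of 126: 1, 2, 3, 6, 7, 9, 14, 18, 21, 42, 63, 126.
Check 117^d mod 127 for each divisor in increasing order:
117^1 ≡ 117 (mod 127)
117^2 ≡ 100 (mod 127)
117^3 ≡ 16 (mod 127)
117^6 ≡ 2 (mod 127)
117^7 ≡ 107 (mod 127)
117^9 ≡ 32 (mod 127)
117^14 ≡ 19 (mod 127)
117^18 ≡ 8 (mod 127)
117^21 ≡ 1 (mod 127) ✓
Therefore the multiplicative order of 117 modulo 127 is 21.

21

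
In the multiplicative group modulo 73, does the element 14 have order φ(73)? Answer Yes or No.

φ(73) = 73 − 1 = 72 = 2^3 · 3^2.
Test 14^(72/q) mod 73 for each prime factor q of 72:
14^36 ≡ 72 (mod 73)  [q = 2: ≢ 1 ✓]
14^24 ≡ 64 (mod 73)  [q = 3: ≢ 1 ✓]
All checks pass, so 14 has order 72 and is a primitive root modulo 73.

Yes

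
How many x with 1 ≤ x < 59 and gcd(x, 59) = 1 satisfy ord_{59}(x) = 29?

28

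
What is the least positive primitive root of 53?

2

φ(53) = 53 − 1 = 52 = 2^2 · 13.
Test candidates g = 2, 3, … against the prime factors q ∈ {2, 13} of φ(53): g is a generator iff g^(52/q) ≢ 1 for every such q.
g = 2: 2^26 ≡ 52; 2^4 ≡ 16 — none is 1, so 2 is a primitive root.
The smallest primitive root modulo 53 is 2.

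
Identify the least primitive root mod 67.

2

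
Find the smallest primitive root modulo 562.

3

φ(562) = φ(2)·φ(281) = 1·280 = 280 = 2^3 · 5 · 7.
Test candidates g = 2, 3, … against the prime factors q ∈ {2, 5, 7} of φ(562): g is a generator iff g^(280/q) ≢ 1 for every such q.
g = 2: gcd(2, 562) = 2 > 1, not a unit — skip.
g = 3: 3^140 ≡ 561; 3^56 ≡ 367; 3^40 ≡ 249 — none is 1, so 3 is a primitive root.
The smallest primitive root modulo 562 is 3.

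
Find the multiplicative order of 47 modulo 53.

By Lagrange's theorem, ord_53(47) divides φ(53) = 53 − 1 = 52 = 2^2 · 13.
Divisors of 52: 1, 2, 4, 13, 26, 52.
Check 47^d mod 53 for each divisor in increasing order:
47^1 ≡ 47
47^2 ≡ 36
47^4 ≡ 24
47^13 ≡ 1
The smallest such exponent is 13, so the order of 47 is 13.

13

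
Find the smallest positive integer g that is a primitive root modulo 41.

6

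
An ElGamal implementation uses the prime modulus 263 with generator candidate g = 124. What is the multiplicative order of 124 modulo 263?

The order of 124 must divide φ(263) = 263 − 1 = 262 = 2 · 131.
Divisors of 262: 1, 2, 131, 262.
Evaluate successive powers at the divisors of 262:
124^1 ≡ 124 (mod 263)
124^2 ≡ 122 (mod 263)
124^131 ≡ 1 (mod 263) ✓
The smallest such exponent is 131, so the order of 124 is 131.

131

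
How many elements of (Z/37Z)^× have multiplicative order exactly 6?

φ(37) = 37 − 1 = 36 = 2^2 · 3^2.
(Z/37Z)^× is cyclic (|G| = 36); a cyclic group of order m has exactly φ(d) elements of each order d | m, and none otherwise.
6 = 2 · 3 divides 36, and φ(6) = 2.

2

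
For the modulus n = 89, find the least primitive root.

φ(89) = 89 − 1 = 88 = 2^3 · 11.
g is a primitive root iff g^(88/q) ≢ 1 (mod 89) for each prime q ∈ {2, 11}.
g = 2: 2^44 ≡ 1 — hits 1, so not a primitive root.
g = 3: 3^44 ≡ 88; 3^8 ≡ 64 — none is 1, so 3 is a primitive root.
So 3 is the smallest generator of (Z/89Z)^×.

3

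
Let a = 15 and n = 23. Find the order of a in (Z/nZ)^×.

22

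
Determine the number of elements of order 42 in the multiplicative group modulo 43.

12

φ(43) = 43 − 1 = 42 = 2 · 3 · 7.
(Z/43Z)^× is cyclic (|G| = 42); a cyclic group of order m has exactly φ(d) elements of each order d | m, and none otherwise.
42 = 2 · 3 · 7 divides 42, and φ(42) = 12.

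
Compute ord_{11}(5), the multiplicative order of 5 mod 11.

ord(5) | φ(11) = 11 − 1 = 10 = 2 · 5.
Divisors of 10: 1, 2, 5, 10.
Evaluate successive powers at the divisors of 10:
5^1 ≡ 5
5^2 ≡ 3
5^5 ≡ 1
So ord_11(5) = 5.

5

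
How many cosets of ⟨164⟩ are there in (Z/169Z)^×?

3

ord(164) | φ(169) = φ(13^2) = 13·(13−1) = 156 = 2^2 · 3 · 13.
Divisors of 156: 1, 2, 3, 4, 6, 12, 13, 26, 39, 52, 78, 156.
Test each divisor d:
164^1 ≡ 164 (mod 169)
164^2 ≡ 25 (mod 169)
164^3 ≡ 44 (mod 169)
164^4 ≡ 118 (mod 169)
164^6 ≡ 77 (mod 169)
164^12 ≡ 14 (mod 169)
164^13 ≡ 99 (mod 169)
164^26 ≡ 168 (mod 169)
164^39 ≡ 70 (mod 169)
164^52 ≡ 1 (mod 169) ✓
Thus |⟨164⟩| = ord(164) = 52.
The index is φ(169) / ord(164) = 156 / 52 = 3.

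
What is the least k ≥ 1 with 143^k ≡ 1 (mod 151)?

10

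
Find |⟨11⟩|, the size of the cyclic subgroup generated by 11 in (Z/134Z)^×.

ord(11) | φ(134) = φ(2)·φ(67) = 1·66 = 66 = 2 · 3 · 11.
Divisors of 66: 1, 2, 3, 6, 11, 22, 33, 66.
Test each divisor d:
11^1 ≡ 11 (mod 134)
11^2 ≡ 121 (mod 134)
11^3 ≡ 125 (mod 134)
11^6 ≡ 81 (mod 134)
11^11 ≡ 97 (mod 134)
11^22 ≡ 29 (mod 134)
11^33 ≡ 133 (mod 134)
11^66 ≡ 1 (mod 134) ✓
So ord_134(11) = 66.

66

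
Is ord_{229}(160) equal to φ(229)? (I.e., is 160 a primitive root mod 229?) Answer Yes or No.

Yes

φ(229) = 229 − 1 = 228 = 2^2 · 3 · 19.
An element g generates (Z/229Z)^× iff g^(228/q) ≢ 1 (mod 229) for each prime q ∈ {2, 3, 19}.
160^114 ≡ 228 (mod 229)  [q = 2: ≢ 1 ✓]
160^76 ≡ 94 (mod 229)  [q = 3: ≢ 1 ✓]
160^12 ≡ 225 (mod 229)  [q = 19: ≢ 1 ✓]
None equal 1, so ord_229(160) = 228: 160 is a primitive root.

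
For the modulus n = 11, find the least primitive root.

φ(11) = 11 − 1 = 10 = 2 · 5.
Test candidates g = 2, 3, … against the prime factors q ∈ {2, 5} of φ(11): g is a generator iff g^(10/q) ≢ 1 for every such q.
g = 2: 2^5 ≡ 10; 2^2 ≡ 4 — none is 1, so 2 is a primitive root.
Hence the least primitive root of 11 is 2.

2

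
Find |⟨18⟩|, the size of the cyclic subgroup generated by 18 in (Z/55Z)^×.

Since 18 ∈ (Z/55Z)^×, its order divides φ(55) = φ(5·11) = (5−1)·(11−1) = 4·10 = 40 = 2^3 · 5.
Divisors of 40: 1, 2, 4, 5, 8, 10, 20, 40.
Compute 18^d (mod 55) for the divisors d until we hit 1:
18^1 ≡ 18
18^2 ≡ 49
18^4 ≡ 36
18^5 ≡ 43
18^8 ≡ 31
18^10 ≡ 34
18^20 ≡ 1
So ord_55(18) = 20.

20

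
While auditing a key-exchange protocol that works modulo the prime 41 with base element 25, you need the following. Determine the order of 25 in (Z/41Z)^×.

10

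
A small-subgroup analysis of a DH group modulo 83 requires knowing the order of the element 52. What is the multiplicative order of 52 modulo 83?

82

By Lagrange's theorem, ord_83(52) divides φ(83) = 83 − 1 = 82 = 2 · 41.
Divisors of 82: 1, 2, 41, 82.
Evaluate successive powers at the divisors of 82:
52^1 ≡ 52 (mod 83)
52^2 ≡ 48 (mod 83)
52^41 ≡ 82 (mod 83)
52^82 ≡ 1 (mod 83) ✓
Therefore the multiplicative order of 52 modulo 83 is 82.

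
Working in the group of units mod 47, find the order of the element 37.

23

The order of 37 must divide φ(47) = 47 − 1 = 46 = 2 · 23.
Divisors of 46: 1, 2, 23, 46.
Test each divisor d:
37^1 ≡ 37 (mod 47)
37^2 ≡ 6 (mod 47)
37^23 ≡ 1 (mod 47) ✓
Hence ord(37) = 23.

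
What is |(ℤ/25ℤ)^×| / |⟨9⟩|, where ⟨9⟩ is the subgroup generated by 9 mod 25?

The order of 9 must divide φ(25) = φ(5^2) = 5·(5−1) = 20 = 2^2 · 5.
Divisors of 20: 1, 2, 4, 5, 10, 20.
Compute 9^d (mod 25) for the divisors d until we hit 1:
9^1 ≡ 9
9^2 ≡ 6
9^4 ≡ 11
9^5 ≡ 24
9^10 ≡ 1
Thus |⟨9⟩| = ord(9) = 10.
[(Z/25Z)^× : ⟨9⟩] = 20/10 = 2.

2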